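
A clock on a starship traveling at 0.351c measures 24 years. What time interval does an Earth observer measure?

Proper time Δt₀ = 24 years
γ = 1/√(1 - 0.351²) = 1.068
Δt = γΔt₀ = 1.068 × 24 = 25.63 years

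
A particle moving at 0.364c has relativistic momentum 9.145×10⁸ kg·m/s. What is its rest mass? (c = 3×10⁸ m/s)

γ = 1/√(1 - 0.364²) = 1.0737
v = 0.364 × 3×10⁸ = 1.092×10⁸ m/s
m = p/(γv) = 9.145×10⁸/(1.0737 × 1.092×10⁸) = 7.800 kg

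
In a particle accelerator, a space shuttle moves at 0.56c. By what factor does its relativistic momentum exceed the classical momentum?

p_rel = γmv, p_class = mv
Ratio = γ = 1/√(1 - 0.56²)
= 1/√(0.6864) = 1.207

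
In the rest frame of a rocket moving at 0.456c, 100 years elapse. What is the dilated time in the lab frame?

Proper time Δt₀ = 100 years
γ = 1/√(1 - 0.456²) = 1.124
Δt = γΔt₀ = 1.124 × 100 = 112.4 years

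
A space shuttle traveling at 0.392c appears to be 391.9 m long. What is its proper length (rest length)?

Contracted length L = 391.9 m
γ = 1/√(1 - 0.392²) = 1.087
L₀ = γL = 1.087 × 391.9 = 426.0 m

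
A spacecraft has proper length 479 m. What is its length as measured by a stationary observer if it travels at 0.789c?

Proper length L₀ = 479 m
γ = 1/√(1 - 0.789²) = 1.6276
L = L₀/γ = 479/1.6276 = 294.3 m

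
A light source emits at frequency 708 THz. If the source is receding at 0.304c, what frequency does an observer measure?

β = v/c = 0.304
(1-β)/(1+β) = 0.696/1.304 = 0.5337423
Doppler factor = √(0.5337423) = 0.730577
f_obs = 708 × 0.730577 = 517.2 THz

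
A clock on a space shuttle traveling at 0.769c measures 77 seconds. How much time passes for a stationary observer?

Proper time Δt₀ = 77 seconds
γ = 1/√(1 - 0.769²) = 1.5643
Δt = γΔt₀ = 1.5643 × 77 = 120.5 seconds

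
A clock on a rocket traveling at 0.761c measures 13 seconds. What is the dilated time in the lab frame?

Proper time Δt₀ = 13 seconds
γ = 1/√(1 - 0.761²) = 1.5414
Δt = γΔt₀ = 1.5414 × 13 = 20.04 seconds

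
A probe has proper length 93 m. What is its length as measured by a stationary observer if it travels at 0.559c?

Proper length L₀ = 93 m
γ = 1/√(1 - 0.559²) = 1.206
L = L₀/γ = 93/1.206 = 77.11 m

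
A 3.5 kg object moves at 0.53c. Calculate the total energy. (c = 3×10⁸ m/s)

γ = 1/√(1 - 0.53²) = 1.17925
mc² = 3.5 × (3×10⁸)² = 3.150×10¹⁷ J
E = γmc² = 1.17925 × 3.150×10¹⁷ = 3.715×10¹⁷ J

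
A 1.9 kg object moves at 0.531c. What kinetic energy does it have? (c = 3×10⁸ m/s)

γ = 1/√(1 - 0.531²) = 1.1801
γ - 1 = 0.1801
KE = (γ-1)mc² = 0.1801 × 1.9 × (3×10⁸)² = 3.080×10¹⁶ J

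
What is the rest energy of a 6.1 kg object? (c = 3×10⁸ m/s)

c² = (3×10⁸)² = 9.000×10¹⁶ m²/s²
E₀ = mc² = 6.1 × 9.000×10¹⁶ = 5.490×10¹⁷ J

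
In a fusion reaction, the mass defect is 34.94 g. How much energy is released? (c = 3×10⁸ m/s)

Convert mass defect: Δm = 34.94 g = 0.03494 kg
E = Δm·c² = 0.03494 × (3×10⁸)²
= 0.03494 × 9×10¹⁶ = 3.145×10¹⁵ J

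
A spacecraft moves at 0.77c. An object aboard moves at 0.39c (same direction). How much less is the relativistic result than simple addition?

Classical: u' + v = 0.39 + 0.77 = 1.16c
Relativistic: u = (0.39 + 0.77)/(1 + 0.3003) = 1.16/1.3003 = 0.8921c
Difference: 1.16 - 0.8921 = 0.2679c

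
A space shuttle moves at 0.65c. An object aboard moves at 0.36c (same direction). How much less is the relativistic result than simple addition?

Classical: u' + v = 0.36 + 0.65 = 1.01c
Relativistic: u = (0.36 + 0.65)/(1 + 0.234) = 1.01/1.234 = 0.8185c
Difference: 1.01 - 0.8185 = 0.1915c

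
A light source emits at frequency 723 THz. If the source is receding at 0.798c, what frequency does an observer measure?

β = v/c = 0.798
(1-β)/(1+β) = 0.202/1.798 = 0.11235
Doppler factor = √(0.11235) = 0.3352
f_obs = 723 × 0.3352 = 242.3 THz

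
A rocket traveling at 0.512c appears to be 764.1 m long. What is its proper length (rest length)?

Contracted length L = 764.1 m
γ = 1/√(1 - 0.512²) = 1.16416
L₀ = γL = 1.16416 × 764.1 = 889.5 m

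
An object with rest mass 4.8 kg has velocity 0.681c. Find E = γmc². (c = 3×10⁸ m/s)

γ = 1/√(1 - 0.681²) = 1.3656
mc² = 4.8 × (3×10⁸)² = 4.320×10¹⁷ J
E = γmc² = 1.3656 × 4.320×10¹⁷ = 5.899×10¹⁷ J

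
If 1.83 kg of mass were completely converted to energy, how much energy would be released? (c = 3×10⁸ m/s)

Using E = mc²:
c² = (3×10⁸)² = 9×10¹⁶ m²/s²
E = 1.83 × 9×10¹⁶ = 1.647×10¹⁷ J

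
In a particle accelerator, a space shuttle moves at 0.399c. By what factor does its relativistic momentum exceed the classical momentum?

p_rel = γmv, p_class = mv
Ratio = γ = 1/√(1 - 0.399²)
= 1/√(0.840799) = 1.091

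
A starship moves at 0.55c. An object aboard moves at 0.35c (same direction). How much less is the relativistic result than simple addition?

Classical: u' + v = 0.35 + 0.55 = 0.9c
Relativistic: u = (0.35 + 0.55)/(1 + 0.1925) = 0.9/1.1925 = 0.7547c
Difference: 0.9 - 0.7547 = 0.1453c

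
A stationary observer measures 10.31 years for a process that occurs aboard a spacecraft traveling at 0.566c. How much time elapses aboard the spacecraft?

Dilated time Δt = 10.31 years
γ = 1/√(1 - 0.566²) = 1.213
Δt₀ = Δt/γ = 10.31/1.213 = 8.500 years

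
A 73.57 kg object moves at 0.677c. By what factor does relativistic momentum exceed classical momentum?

p_rel = γmv, p_class = mv
Ratio = γ = 1/√(1 - 0.677²) = 1.359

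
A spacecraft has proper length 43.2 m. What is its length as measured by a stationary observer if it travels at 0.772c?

Proper length L₀ = 43.2 m
γ = 1/√(1 - 0.772²) = 1.573
L = L₀/γ = 43.2/1.573 = 27.46 m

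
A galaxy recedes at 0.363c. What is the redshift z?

β = 0.363
(1+β)/(1-β) = 1.363/0.637 = 2.1397
√(2.1397) = 1.4628
z = 1.4628 - 1 = 0.4628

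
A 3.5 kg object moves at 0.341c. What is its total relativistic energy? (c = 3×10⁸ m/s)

γ = 1/√(1 - 0.341²) = 1.0638
mc² = 3.5 × (3×10⁸)² = 3.150×10¹⁷ J
E = γmc² = 1.0638 × 3.150×10¹⁷ = 3.351×10¹⁷ J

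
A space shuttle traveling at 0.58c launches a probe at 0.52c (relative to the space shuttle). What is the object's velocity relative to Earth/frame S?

u = (u' + v)/(1 + u'v/c²)
Numerator: 0.52 + 0.58 = 1.1
Denominator: 1 + 0.3016 = 1.3016
u = 1.1/1.3016 = 0.8451c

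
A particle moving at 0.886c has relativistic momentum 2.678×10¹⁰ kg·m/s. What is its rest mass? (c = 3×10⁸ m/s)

γ = 1/√(1 - 0.886²) = 2.1566
v = 0.886 × 3×10⁸ = 2.658×10⁸ m/s
m = p/(γv) = 2.678×10¹⁰/(2.1566 × 2.658×10⁸) = 46.72 kg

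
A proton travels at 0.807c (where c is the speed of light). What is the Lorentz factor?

v/c = 0.807, so (v/c)² = 0.651249
1 - (v/c)² = 0.348751
γ = 1/√(0.348751) = 1.693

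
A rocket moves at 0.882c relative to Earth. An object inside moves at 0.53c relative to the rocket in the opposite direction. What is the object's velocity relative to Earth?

Object's velocity in rocket frame is u' = -0.53c
u = (u' + v)/(1 + u'v/c²) = (v - 0.53)/(1 - 0.53·v/c²)
Numerator: 0.882 - 0.53 = 0.352
Denominator: 1 - 0.46746 = 0.53254
u = 0.352/0.53254 = 0.6610c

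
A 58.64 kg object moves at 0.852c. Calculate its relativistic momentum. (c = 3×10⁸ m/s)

γ = 1/√(1 - 0.852²) = 1.910
v = 0.852 × 3×10⁸ = 2.556×10⁸ m/s
p = γmv = 1.910 × 58.64 × 2.556×10⁸ = 2.863×10¹⁰ kg·m/s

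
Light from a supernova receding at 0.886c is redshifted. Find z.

β = 0.886
(1+β)/(1-β) = 1.886/0.114 = 16.54
√(16.54) = 4.067
z = 4.067 - 1 = 3.067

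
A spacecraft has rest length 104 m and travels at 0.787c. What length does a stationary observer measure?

Proper length L₀ = 104 m
γ = 1/√(1 - 0.787²) = 1.621
L = L₀/γ = 104/1.621 = 64.16 m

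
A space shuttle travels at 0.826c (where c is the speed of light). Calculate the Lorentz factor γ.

v/c = 0.826, so (v/c)² = 0.682276
1 - (v/c)² = 0.317724
γ = 1/√(0.317724) = 1.774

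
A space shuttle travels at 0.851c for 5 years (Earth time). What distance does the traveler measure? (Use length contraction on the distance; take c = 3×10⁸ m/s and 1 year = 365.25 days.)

Earth distance: d = v × t = 0.851c × 5 yr = 4.028×10¹⁶ m
γ = 1.904
d' = d/γ = 4.028×10¹⁶/1.904 = 2.116×10¹⁶ m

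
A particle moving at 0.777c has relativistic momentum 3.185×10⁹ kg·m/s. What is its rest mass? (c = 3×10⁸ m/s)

γ = 1/√(1 - 0.777²) = 1.5886
v = 0.777 × 3×10⁸ = 2.331×10⁸ m/s
m = p/(γv) = 3.185×10⁹/(1.5886 × 2.331×10⁸) = 8.601 kg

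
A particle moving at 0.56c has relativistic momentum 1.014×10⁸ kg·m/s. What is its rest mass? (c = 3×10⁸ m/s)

γ = 1/√(1 - 0.56²) = 1.207
v = 0.56 × 3×10⁸ = 1.680×10⁸ m/s
m = p/(γv) = 1.014×10⁸/(1.207 × 1.680×10⁸) = 0.5001 kg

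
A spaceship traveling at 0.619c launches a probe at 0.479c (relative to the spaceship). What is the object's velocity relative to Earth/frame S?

u = (u' + v)/(1 + u'v/c²)
Numerator: 0.479 + 0.619 = 1.098
Denominator: 1 + 0.296501 = 1.296501
u = 1.098/1.296501 = 0.8469c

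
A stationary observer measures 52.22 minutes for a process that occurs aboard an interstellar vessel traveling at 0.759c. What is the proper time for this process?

Dilated time Δt = 52.22 minutes
γ = 1/√(1 - 0.759²) = 1.536
Δt₀ = Δt/γ = 52.22/1.536 = 34.00 minutes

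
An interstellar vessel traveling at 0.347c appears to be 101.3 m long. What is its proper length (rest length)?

Contracted length L = 101.3 m
γ = 1/√(1 - 0.347²) = 1.066
L₀ = γL = 1.066 × 101.3 = 108.0 m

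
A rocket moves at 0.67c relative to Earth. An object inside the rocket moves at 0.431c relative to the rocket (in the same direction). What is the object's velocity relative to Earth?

u = (u' + v)/(1 + u'v/c²)
Numerator: 0.431 + 0.67 = 1.101
Denominator: 1 + 0.28877 = 1.28877
u = 1.101/1.28877 = 0.8543c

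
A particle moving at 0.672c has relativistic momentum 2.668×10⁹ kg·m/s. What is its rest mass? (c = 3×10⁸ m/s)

γ = 1/√(1 - 0.672²) = 1.3503
v = 0.672 × 3×10⁸ = 2.016×10⁸ m/s
m = p/(γv) = 2.668×10⁹/(1.3503 × 2.016×10⁸) = 9.801 kg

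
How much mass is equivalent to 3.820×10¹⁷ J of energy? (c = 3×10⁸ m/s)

From E = mc², we get m = E/c²
c² = (3×10⁸)² = 9×10¹⁶ m²/s²
m = 3.820×10¹⁷ / 9×10¹⁶ = 4.244 kg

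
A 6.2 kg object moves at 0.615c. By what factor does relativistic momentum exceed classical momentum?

p_rel = γmv, p_class = mv
Ratio = γ = 1/√(1 - 0.615²) = 1.268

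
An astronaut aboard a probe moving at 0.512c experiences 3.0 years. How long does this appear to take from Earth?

Proper time Δt₀ = 3.0 years
γ = 1/√(1 - 0.512²) = 1.164
Δt = γΔt₀ = 1.164 × 3.0 = 3.492 years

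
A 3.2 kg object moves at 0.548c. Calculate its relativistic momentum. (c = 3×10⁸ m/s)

γ = 1/√(1 - 0.548²) = 1.1955
v = 0.548 × 3×10⁸ = 1.644×10⁸ m/s
p = γmv = 1.1955 × 3.2 × 1.644×10⁸ = 6.289×10⁸ kg·m/s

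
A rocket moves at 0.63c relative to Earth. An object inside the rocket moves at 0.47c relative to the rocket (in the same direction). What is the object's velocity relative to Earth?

u = (u' + v)/(1 + u'v/c²)
Numerator: 0.47 + 0.63 = 1.1
Denominator: 1 + 0.2961 = 1.2961
u = 1.1/1.2961 = 0.8487c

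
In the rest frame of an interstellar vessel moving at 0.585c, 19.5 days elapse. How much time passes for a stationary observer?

Proper time Δt₀ = 19.5 days
γ = 1/√(1 - 0.585²) = 1.233
Δt = γΔt₀ = 1.233 × 19.5 = 24.04 days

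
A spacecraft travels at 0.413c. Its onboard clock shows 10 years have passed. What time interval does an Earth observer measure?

Proper time Δt₀ = 10 years
γ = 1/√(1 - 0.413²) = 1.098
Δt = γΔt₀ = 1.098 × 10 = 10.98 years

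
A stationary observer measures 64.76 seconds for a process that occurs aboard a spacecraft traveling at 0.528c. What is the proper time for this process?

Dilated time Δt = 64.76 seconds
γ = 1/√(1 - 0.528²) = 1.1775
Δt₀ = Δt/γ = 64.76/1.1775 = 55.00 seconds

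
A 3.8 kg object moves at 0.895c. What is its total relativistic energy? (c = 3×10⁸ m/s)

γ = 1/√(1 - 0.895²) = 2.2418
mc² = 3.8 × (3×10⁸)² = 3.420×10¹⁷ J
E = γmc² = 2.2418 × 3.420×10¹⁷ = 7.667×10¹⁷ J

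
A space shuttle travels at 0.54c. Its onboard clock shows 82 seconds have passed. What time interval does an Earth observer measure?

Proper time Δt₀ = 82 seconds
γ = 1/√(1 - 0.54²) = 1.18812
Δt = γΔt₀ = 1.18812 × 82 = 97.43 seconds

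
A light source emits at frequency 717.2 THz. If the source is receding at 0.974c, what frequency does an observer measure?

β = v/c = 0.974
(1-β)/(1+β) = 0.026/1.974 = 0.0131712
Doppler factor = √(0.0131712) = 0.11477
f_obs = 717.2 × 0.11477 = 82.31 THz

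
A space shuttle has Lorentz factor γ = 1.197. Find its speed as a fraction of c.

From γ = 1/√(1 - v²/c²):
1/γ² = 1/1.197² = 0.6979
v²/c² = 1 - 0.6979 = 0.3021
v/c = √(0.3021) = 0.5496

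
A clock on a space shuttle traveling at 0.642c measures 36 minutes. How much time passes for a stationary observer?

Proper time Δt₀ = 36 minutes
γ = 1/√(1 - 0.642²) = 1.3043
Δt = γΔt₀ = 1.3043 × 36 = 46.95 minutes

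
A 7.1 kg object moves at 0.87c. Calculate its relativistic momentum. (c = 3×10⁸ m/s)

γ = 1/√(1 - 0.87²) = 2.028
v = 0.87 × 3×10⁸ = 2.610×10⁸ m/s
p = γmv = 2.028 × 7.1 × 2.610×10⁸ = 3.758×10⁹ kg·m/s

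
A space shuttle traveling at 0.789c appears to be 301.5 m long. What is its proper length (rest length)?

Contracted length L = 301.5 m
γ = 1/√(1 - 0.789²) = 1.6276
L₀ = γL = 1.6276 × 301.5 = 490.7 m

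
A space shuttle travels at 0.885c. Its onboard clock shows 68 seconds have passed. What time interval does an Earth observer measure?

Proper time Δt₀ = 68 seconds
γ = 1/√(1 - 0.885²) = 2.148
Δt = γΔt₀ = 2.148 × 68 = 146.1 seconds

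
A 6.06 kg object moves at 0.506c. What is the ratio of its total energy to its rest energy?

E = γmc², E₀ = mc²
E/E₀ = γ = 1/√(1 - 0.506²) = 1.159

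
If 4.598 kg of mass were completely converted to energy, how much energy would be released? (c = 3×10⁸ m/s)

Using E = mc²:
c² = (3×10⁸)² = 9×10¹⁶ m²/s²
E = 4.598 × 9×10¹⁶ = 4.138×10¹⁷ J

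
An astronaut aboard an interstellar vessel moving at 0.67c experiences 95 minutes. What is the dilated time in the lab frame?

Proper time Δt₀ = 95 minutes
γ = 1/√(1 - 0.67²) = 1.347
Δt = γΔt₀ = 1.347 × 95 = 128.0 minutes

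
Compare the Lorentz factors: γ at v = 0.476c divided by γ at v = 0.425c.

γ₁ = 1/√(1 - 0.476²) = 1.137
γ₂ = 1/√(1 - 0.425²) = 1.105
γ₁/γ₂ = 1.137/1.105 = 1.029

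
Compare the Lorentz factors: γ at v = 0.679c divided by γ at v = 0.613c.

γ₁ = 1/√(1 - 0.679²) = 1.362
γ₂ = 1/√(1 - 0.613²) = 1.266
γ₁/γ₂ = 1.362/1.266 = 1.076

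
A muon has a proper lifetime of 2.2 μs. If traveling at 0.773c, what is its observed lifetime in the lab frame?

Proper lifetime τ₀ = 2.2 μs
γ = 1/√(1 - 0.773²) = 1.5763
τ = γτ₀ = 1.5763 × 2.2 μs = 3.468 μs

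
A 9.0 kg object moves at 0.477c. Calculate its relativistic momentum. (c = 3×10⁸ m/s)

γ = 1/√(1 - 0.477²) = 1.1378
v = 0.477 × 3×10⁸ = 1.431×10⁸ m/s
p = γmv = 1.1378 × 9.0 × 1.431×10⁸ = 1.465×10⁹ kg·m/s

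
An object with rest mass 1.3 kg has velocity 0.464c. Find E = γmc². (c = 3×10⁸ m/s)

γ = 1/√(1 - 0.464²) = 1.129
mc² = 1.3 × (3×10⁸)² = 1.170×10¹⁷ J
E = γmc² = 1.129 × 1.170×10¹⁷ = 1.321×10¹⁷ J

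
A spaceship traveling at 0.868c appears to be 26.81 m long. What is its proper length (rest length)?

Contracted length L = 26.81 m
γ = 1/√(1 - 0.868²) = 2.0138
L₀ = γL = 2.0138 × 26.81 = 53.99 m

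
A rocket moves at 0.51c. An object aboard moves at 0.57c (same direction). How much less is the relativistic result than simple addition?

Classical: u' + v = 0.57 + 0.51 = 1.08c
Relativistic: u = (0.57 + 0.51)/(1 + 0.2907) = 1.08/1.2907 = 0.8368c
Difference: 1.08 - 0.8368 = 0.2432c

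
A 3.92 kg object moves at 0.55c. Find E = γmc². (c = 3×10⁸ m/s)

γ = 1/√(1 - 0.55²) = 1.1974
mc² = 3.92 × (3×10⁸)² = 3.528×10¹⁷ J
E = γmc² = 1.1974 × 3.528×10¹⁷ = 4.224×10¹⁷ J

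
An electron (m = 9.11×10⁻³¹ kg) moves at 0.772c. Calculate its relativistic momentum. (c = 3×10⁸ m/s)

γ = 1/√(1 - 0.772²) = 1.573
v = 0.772 × 3×10⁸ = 2.316×10⁸ m/s
p = γmv = 1.573 × 9.11×10⁻³¹ × 2.316×10⁸ = 3.319×10⁻²² kg·m/s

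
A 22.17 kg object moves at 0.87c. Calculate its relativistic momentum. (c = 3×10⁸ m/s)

γ = 1/√(1 - 0.87²) = 2.0282
v = 0.87 × 3×10⁸ = 2.610×10⁸ m/s
p = γmv = 2.0282 × 22.17 × 2.610×10⁸ = 1.174×10¹⁰ kg·m/s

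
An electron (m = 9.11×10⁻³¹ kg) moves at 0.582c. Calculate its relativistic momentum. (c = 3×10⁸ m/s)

γ = 1/√(1 - 0.582²) = 1.230
v = 0.582 × 3×10⁸ = 1.746×10⁸ m/s
p = γmv = 1.230 × 9.11×10⁻³¹ × 1.746×10⁸ = 1.956×10⁻²² kg·m/s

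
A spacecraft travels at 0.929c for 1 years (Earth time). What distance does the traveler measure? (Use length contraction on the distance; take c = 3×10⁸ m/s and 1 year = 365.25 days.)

Earth distance: d = v × t = 0.929c × 1 yr = 8.795×10¹⁵ m
γ = 2.702
d' = d/γ = 8.795×10¹⁵/2.702 = 3.255×10¹⁵ m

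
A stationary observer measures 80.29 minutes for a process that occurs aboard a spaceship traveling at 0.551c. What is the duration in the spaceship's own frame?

Dilated time Δt = 80.29 minutes
γ = 1/√(1 - 0.551²) = 1.1983
Δt₀ = Δt/γ = 80.29/1.1983 = 67.00 minutes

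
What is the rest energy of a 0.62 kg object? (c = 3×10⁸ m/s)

c² = (3×10⁸)² = 9.000×10¹⁶ m²/s²
E₀ = mc² = 0.62 × 9.000×10¹⁶ = 5.580×10¹⁶ J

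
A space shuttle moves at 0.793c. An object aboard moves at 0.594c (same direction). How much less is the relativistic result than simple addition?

Classical: u' + v = 0.594 + 0.793 = 1.387c
Relativistic: u = (0.594 + 0.793)/(1 + 0.471042) = 1.387/1.471042 = 0.9429c
Difference: 1.387 - 0.9429 = 0.4441c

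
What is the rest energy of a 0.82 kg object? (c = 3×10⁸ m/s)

c² = (3×10⁸)² = 9.000×10¹⁶ m²/s²
E₀ = mc² = 0.82 × 9.000×10¹⁶ = 7.380×10¹⁶ J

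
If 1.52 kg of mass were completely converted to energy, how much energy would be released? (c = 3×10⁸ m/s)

Using E = mc²:
c² = (3×10⁸)² = 9×10¹⁶ m²/s²
E = 1.52 × 9×10¹⁶ = 1.368×10¹⁷ J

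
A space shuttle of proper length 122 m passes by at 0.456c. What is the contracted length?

Proper length L₀ = 122 m
γ = 1/√(1 - 0.456²) = 1.1236
L = L₀/γ = 122/1.1236 = 108.6 m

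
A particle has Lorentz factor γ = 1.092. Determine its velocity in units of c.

From γ = 1/√(1 - v²/c²):
1/γ² = 1/1.092² = 0.8386
v²/c² = 1 - 0.8386 = 0.1614
v/c = √(0.1614) = 0.4017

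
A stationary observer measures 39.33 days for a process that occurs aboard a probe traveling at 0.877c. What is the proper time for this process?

Dilated time Δt = 39.33 days
γ = 1/√(1 - 0.877²) = 2.081
Δt₀ = Δt/γ = 39.33/2.081 = 18.90 days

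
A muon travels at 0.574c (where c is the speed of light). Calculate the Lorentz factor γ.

v/c = 0.574, so (v/c)² = 0.329476
1 - (v/c)² = 0.670524
γ = 1/√(0.670524) = 1.221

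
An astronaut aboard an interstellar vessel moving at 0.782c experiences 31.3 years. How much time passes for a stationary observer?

Proper time Δt₀ = 31.3 years
γ = 1/√(1 - 0.782²) = 1.6044
Δt = γΔt₀ = 1.6044 × 31.3 = 50.22 years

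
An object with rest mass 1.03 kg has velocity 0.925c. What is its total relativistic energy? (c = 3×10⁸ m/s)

γ = 1/√(1 - 0.925²) = 2.632
mc² = 1.03 × (3×10⁸)² = 9.270×10¹⁶ J
E = γmc² = 2.632 × 9.270×10¹⁶ = 2.440×10¹⁷ J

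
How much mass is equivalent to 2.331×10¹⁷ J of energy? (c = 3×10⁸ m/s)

From E = mc², we get m = E/c²
c² = (3×10⁸)² = 9×10¹⁶ m²/s²
m = 2.331×10¹⁷ / 9×10¹⁶ = 2.590 kg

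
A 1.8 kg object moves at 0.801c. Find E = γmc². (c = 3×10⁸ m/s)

γ = 1/√(1 - 0.801²) = 1.6704
mc² = 1.8 × (3×10⁸)² = 1.620×10¹⁷ J
E = γmc² = 1.6704 × 1.620×10¹⁷ = 2.706×10¹⁷ J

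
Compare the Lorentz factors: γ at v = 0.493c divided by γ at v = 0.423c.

γ₁ = 1/√(1 - 0.493²) = 1.149
γ₂ = 1/√(1 - 0.423²) = 1.104
γ₁/γ₂ = 1.149/1.104 = 1.041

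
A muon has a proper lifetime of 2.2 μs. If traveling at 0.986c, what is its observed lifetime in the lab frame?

Proper lifetime τ₀ = 2.2 μs
γ = 1/√(1 - 0.986²) = 5.997
τ = γτ₀ = 5.997 × 2.2 μs = 13.19 μs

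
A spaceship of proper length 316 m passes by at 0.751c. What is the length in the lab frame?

Proper length L₀ = 316 m
γ = 1/√(1 - 0.751²) = 1.514
L = L₀/γ = 316/1.514 = 208.7 m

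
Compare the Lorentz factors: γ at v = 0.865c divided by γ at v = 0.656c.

γ₁ = 1/√(1 - 0.865²) = 1.993
γ₂ = 1/√(1 - 0.656²) = 1.325
γ₁/γ₂ = 1.993/1.325 = 1.504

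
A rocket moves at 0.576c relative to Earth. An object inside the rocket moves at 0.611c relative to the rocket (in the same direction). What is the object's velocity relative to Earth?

u = (u' + v)/(1 + u'v/c²)
Numerator: 0.611 + 0.576 = 1.187
Denominator: 1 + 0.351936 = 1.351936
u = 1.187/1.351936 = 0.8780c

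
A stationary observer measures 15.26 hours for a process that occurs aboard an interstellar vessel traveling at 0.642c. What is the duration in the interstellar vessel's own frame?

Dilated time Δt = 15.26 hours
γ = 1/√(1 - 0.642²) = 1.304
Δt₀ = Δt/γ = 15.26/1.304 = 11.70 hours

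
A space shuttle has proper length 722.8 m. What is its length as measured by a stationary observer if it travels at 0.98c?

Proper length L₀ = 722.8 m
γ = 1/√(1 - 0.98²) = 5.025
L = L₀/γ = 722.8/5.025 = 143.8 m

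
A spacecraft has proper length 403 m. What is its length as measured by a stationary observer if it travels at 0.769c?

Proper length L₀ = 403 m
γ = 1/√(1 - 0.769²) = 1.5643
L = L₀/γ = 403/1.5643 = 257.6 m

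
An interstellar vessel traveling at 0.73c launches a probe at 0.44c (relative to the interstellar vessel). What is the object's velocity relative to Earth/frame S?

u = (u' + v)/(1 + u'v/c²)
Numerator: 0.44 + 0.73 = 1.17
Denominator: 1 + 0.3212 = 1.3212
u = 1.17/1.3212 = 0.8856c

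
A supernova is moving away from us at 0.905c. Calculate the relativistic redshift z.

β = 0.905
(1+β)/(1-β) = 1.905/0.095 = 20.05
√(20.05) = 4.478
z = 4.478 - 1 = 3.478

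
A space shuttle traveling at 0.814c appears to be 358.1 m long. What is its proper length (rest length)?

Contracted length L = 358.1 m
γ = 1/√(1 - 0.814²) = 1.7216
L₀ = γL = 1.7216 × 358.1 = 616.5 m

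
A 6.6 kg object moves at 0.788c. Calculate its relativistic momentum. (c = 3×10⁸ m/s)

γ = 1/√(1 - 0.788²) = 1.624
v = 0.788 × 3×10⁸ = 2.364×10⁸ m/s
p = γmv = 1.624 × 6.6 × 2.364×10⁸ = 2.534×10⁹ kg·m/s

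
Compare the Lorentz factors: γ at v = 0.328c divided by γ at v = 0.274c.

γ₁ = 1/√(1 - 0.328²) = 1.059
γ₂ = 1/√(1 - 0.274²) = 1.040
γ₁/γ₂ = 1.059/1.040 = 1.018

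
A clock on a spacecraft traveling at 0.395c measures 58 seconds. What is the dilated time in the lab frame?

Proper time Δt₀ = 58 seconds
γ = 1/√(1 - 0.395²) = 1.0885
Δt = γΔt₀ = 1.0885 × 58 = 63.13 seconds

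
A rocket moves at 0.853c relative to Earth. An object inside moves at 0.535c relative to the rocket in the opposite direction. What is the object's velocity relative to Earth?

Object's velocity in rocket frame is u' = -0.535c
u = (u' + v)/(1 + u'v/c²) = (v - 0.535)/(1 - 0.535·v/c²)
Numerator: 0.853 - 0.535 = 0.318
Denominator: 1 - 0.456355 = 0.543645
u = 0.318/0.543645 = 0.5849c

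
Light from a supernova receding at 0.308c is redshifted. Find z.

β = 0.308
(1+β)/(1-β) = 1.308/0.692 = 1.890
√(1.890) = 1.3748
z = 1.3748 - 1 = 0.3748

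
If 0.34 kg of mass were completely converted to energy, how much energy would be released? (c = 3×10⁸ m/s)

Using E = mc²:
c² = (3×10⁸)² = 9×10¹⁶ m²/s²
E = 0.34 × 9×10¹⁶ = 3.060×10¹⁶ J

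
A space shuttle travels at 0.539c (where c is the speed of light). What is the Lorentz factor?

v/c = 0.539, so (v/c)² = 0.290521
1 - (v/c)² = 0.709479
γ = 1/√(0.709479) = 1.187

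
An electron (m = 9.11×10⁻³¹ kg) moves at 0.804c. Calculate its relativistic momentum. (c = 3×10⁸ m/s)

γ = 1/√(1 - 0.804²) = 1.6817
v = 0.804 × 3×10⁸ = 2.412×10⁸ m/s
p = γmv = 1.6817 × 9.11×10⁻³¹ × 2.412×10⁸ = 3.695×10⁻²² kg·m/s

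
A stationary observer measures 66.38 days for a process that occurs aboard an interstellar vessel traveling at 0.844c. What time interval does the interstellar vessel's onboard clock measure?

Dilated time Δt = 66.38 days
γ = 1/√(1 - 0.844²) = 1.8645
Δt₀ = Δt/γ = 66.38/1.8645 = 35.60 days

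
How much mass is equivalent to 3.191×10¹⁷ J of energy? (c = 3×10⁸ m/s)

From E = mc², we get m = E/c²
c² = (3×10⁸)² = 9×10¹⁶ m²/s²
m = 3.191×10¹⁷ / 9×10¹⁶ = 3.546 kg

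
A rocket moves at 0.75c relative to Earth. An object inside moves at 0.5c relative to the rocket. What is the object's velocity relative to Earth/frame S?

u = (u' + v)/(1 + u'v/c²)
Numerator: 0.5 + 0.75 = 1.25
Denominator: 1 + 0.375 = 1.375
u = 1.25/1.375 = 0.9091c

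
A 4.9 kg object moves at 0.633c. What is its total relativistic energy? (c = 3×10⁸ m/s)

γ = 1/√(1 - 0.633²) = 1.29174
mc² = 4.9 × (3×10⁸)² = 4.410×10¹⁷ J
E = γmc² = 1.29174 × 4.410×10¹⁷ = 5.697×10¹⁷ J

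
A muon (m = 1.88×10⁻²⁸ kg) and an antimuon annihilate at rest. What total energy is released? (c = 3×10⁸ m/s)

Both particles have the same rest mass, so total mass = 2m
E = 2m·c² = 2 × 1.88×10⁻²⁸ × (3×10⁸)²
= 2 × 1.88×10⁻²⁸ × 9×10¹⁶
= 3.384×10⁻¹¹ J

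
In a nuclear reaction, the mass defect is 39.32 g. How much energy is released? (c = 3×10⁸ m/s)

Convert mass defect: Δm = 39.32 g = 0.03932 kg
E = Δm·c² = 0.03932 × (3×10⁸)²
= 0.03932 × 9×10¹⁶ = 3.539×10¹⁵ J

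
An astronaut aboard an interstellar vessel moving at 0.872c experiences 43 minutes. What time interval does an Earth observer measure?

Proper time Δt₀ = 43 minutes
γ = 1/√(1 - 0.872²) = 2.0429
Δt = γΔt₀ = 2.0429 × 43 = 87.84 minutes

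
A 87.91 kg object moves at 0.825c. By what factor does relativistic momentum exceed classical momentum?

p_rel = γmv, p_class = mv
Ratio = γ = 1/√(1 - 0.825²) = 1.769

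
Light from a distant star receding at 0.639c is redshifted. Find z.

β = 0.639
(1+β)/(1-β) = 1.639/0.361 = 4.540
√(4.540) = 2.131
z = 2.131 - 1 = 1.131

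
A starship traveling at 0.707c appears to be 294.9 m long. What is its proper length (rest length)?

Contracted length L = 294.9 m
γ = 1/√(1 - 0.707²) = 1.414
L₀ = γL = 1.414 × 294.9 = 417.0 m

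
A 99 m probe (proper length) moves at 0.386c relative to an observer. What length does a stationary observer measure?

Proper length L₀ = 99 m
γ = 1/√(1 - 0.386²) = 1.084
L = L₀/γ = 99/1.084 = 91.33 m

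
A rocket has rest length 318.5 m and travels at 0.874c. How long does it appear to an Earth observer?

Proper length L₀ = 318.5 m
γ = 1/√(1 - 0.874²) = 2.058
L = L₀/γ = 318.5/2.058 = 154.8 m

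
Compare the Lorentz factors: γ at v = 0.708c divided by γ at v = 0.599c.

γ₁ = 1/√(1 - 0.708²) = 1.416
γ₂ = 1/√(1 - 0.599²) = 1.249
γ₁/γ₂ = 1.416/1.249 = 1.134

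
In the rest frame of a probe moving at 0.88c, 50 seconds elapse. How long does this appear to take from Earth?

Proper time Δt₀ = 50 seconds
γ = 1/√(1 - 0.88²) = 2.105
Δt = γΔt₀ = 2.105 × 50 = 105.3 seconds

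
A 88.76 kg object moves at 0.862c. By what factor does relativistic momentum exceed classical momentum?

p_rel = γmv, p_class = mv
Ratio = γ = 1/√(1 - 0.862²) = 1.973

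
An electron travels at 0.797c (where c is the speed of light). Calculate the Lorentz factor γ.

v/c = 0.797, so (v/c)² = 0.635209
1 - (v/c)² = 0.364791
γ = 1/√(0.364791) = 1.656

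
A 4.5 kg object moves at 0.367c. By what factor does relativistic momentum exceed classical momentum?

p_rel = γmv, p_class = mv
Ratio = γ = 1/√(1 - 0.367²) = 1.075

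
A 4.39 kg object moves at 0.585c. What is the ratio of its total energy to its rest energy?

E = γmc², E₀ = mc²
E/E₀ = γ = 1/√(1 - 0.585²) = 1.233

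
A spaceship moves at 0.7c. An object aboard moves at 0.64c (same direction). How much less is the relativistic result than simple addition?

Classical: u' + v = 0.64 + 0.7 = 1.34c
Relativistic: u = (0.64 + 0.7)/(1 + 0.448) = 1.34/1.448 = 0.9254c
Difference: 1.34 - 0.9254 = 0.4146c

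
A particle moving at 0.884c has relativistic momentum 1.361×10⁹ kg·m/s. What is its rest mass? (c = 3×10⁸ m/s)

γ = 1/√(1 - 0.884²) = 2.139
v = 0.884 × 3×10⁸ = 2.652×10⁸ m/s
m = p/(γv) = 1.361×10⁹/(2.139 × 2.652×10⁸) = 2.399 kg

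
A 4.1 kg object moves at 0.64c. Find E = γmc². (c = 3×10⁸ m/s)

γ = 1/√(1 - 0.64²) = 1.3014
mc² = 4.1 × (3×10⁸)² = 3.690×10¹⁷ J
E = γmc² = 1.3014 × 3.690×10¹⁷ = 4.802×10¹⁷ J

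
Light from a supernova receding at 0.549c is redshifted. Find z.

β = 0.549
(1+β)/(1-β) = 1.549/0.451 = 3.4346
√(3.4346) = 1.8533
z = 1.8533 - 1 = 0.8533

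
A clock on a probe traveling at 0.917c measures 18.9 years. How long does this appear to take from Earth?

Proper time Δt₀ = 18.9 years
γ = 1/√(1 - 0.917²) = 2.507
Δt = γΔt₀ = 2.507 × 18.9 = 47.38 years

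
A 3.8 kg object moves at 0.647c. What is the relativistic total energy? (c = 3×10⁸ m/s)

γ = 1/√(1 - 0.647²) = 1.3115
mc² = 3.8 × (3×10⁸)² = 3.420×10¹⁷ J
E = γmc² = 1.3115 × 3.420×10¹⁷ = 4.485×10¹⁷ J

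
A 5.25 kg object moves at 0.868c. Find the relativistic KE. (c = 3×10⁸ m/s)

γ = 1/√(1 - 0.868²) = 2.0138
γ - 1 = 1.0138
KE = (γ-1)mc² = 1.0138 × 5.25 × (3×10⁸)² = 4.790×10¹⁷ J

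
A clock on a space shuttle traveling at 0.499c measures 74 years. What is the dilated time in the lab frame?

Proper time Δt₀ = 74 years
γ = 1/√(1 - 0.499²) = 1.1539
Δt = γΔt₀ = 1.1539 × 74 = 85.39 years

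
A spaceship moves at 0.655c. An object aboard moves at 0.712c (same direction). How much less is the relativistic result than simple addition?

Classical: u' + v = 0.712 + 0.655 = 1.367c
Relativistic: u = (0.712 + 0.655)/(1 + 0.46636) = 1.367/1.46636 = 0.9322c
Difference: 1.367 - 0.9322 = 0.4348c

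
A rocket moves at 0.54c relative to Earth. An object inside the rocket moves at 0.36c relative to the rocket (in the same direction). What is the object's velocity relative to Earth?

u = (u' + v)/(1 + u'v/c²)
Numerator: 0.36 + 0.54 = 0.9
Denominator: 1 + 0.1944 = 1.1944
u = 0.9/1.1944 = 0.7535c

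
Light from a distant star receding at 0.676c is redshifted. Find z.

β = 0.676
(1+β)/(1-β) = 1.676/0.324 = 5.173
√(5.173) = 2.274
z = 2.274 - 1 = 1.274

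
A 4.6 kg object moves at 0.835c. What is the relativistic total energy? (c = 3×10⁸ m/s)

γ = 1/√(1 - 0.835²) = 1.8174
mc² = 4.6 × (3×10⁸)² = 4.140×10¹⁷ J
E = γmc² = 1.8174 × 4.140×10¹⁷ = 7.524×10¹⁷ J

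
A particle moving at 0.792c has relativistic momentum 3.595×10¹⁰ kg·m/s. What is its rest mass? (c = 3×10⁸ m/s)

γ = 1/√(1 - 0.792²) = 1.638
v = 0.792 × 3×10⁸ = 2.376×10⁸ m/s
m = p/(γv) = 3.595×10¹⁰/(1.638 × 2.376×10⁸) = 92.37 kg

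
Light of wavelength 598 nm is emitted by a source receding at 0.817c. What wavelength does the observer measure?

β = 0.817
Wavelength Doppler factor = √(1.817/0.183) = √(9.929) = 3.151
λ_obs = 598 × 3.151 = 1884 nm (redshift)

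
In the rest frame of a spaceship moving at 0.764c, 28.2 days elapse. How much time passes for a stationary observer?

Proper time Δt₀ = 28.2 days
γ = 1/√(1 - 0.764²) = 1.550
Δt = γΔt₀ = 1.550 × 28.2 = 43.71 days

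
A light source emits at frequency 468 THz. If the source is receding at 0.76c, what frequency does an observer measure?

β = v/c = 0.76
(1-β)/(1+β) = 0.24/1.76 = 0.1364
Doppler factor = √(0.1364) = 0.3693
f_obs = 468 × 0.3693 = 172.8 THz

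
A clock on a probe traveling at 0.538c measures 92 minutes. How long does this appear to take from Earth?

Proper time Δt₀ = 92 minutes
γ = 1/√(1 - 0.538²) = 1.186
Δt = γΔt₀ = 1.186 × 92 = 109.1 minutes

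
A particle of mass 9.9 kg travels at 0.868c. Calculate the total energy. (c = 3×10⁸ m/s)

γ = 1/√(1 - 0.868²) = 2.014
mc² = 9.9 × (3×10⁸)² = 8.910×10¹⁷ J
E = γmc² = 2.014 × 8.910×10¹⁷ = 1.794×10¹⁸ J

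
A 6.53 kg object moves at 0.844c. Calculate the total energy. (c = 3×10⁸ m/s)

γ = 1/√(1 - 0.844²) = 1.8645
mc² = 6.53 × (3×10⁸)² = 5.877×10¹⁷ J
E = γmc² = 1.8645 × 5.877×10¹⁷ = 1.096×10¹⁸ J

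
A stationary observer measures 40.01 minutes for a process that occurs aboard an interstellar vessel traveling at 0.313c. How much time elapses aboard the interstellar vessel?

Dilated time Δt = 40.01 minutes
γ = 1/√(1 - 0.313²) = 1.053
Δt₀ = Δt/γ = 40.01/1.053 = 38.00 minutes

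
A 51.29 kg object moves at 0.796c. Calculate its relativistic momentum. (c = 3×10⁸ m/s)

γ = 1/√(1 - 0.796²) = 1.652
v = 0.796 × 3×10⁸ = 2.388×10⁸ m/s
p = γmv = 1.652 × 51.29 × 2.388×10⁸ = 2.023×10¹⁰ kg·m/s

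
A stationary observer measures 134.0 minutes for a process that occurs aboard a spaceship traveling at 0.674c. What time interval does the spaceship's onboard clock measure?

Dilated time Δt = 134.0 minutes
γ = 1/√(1 - 0.674²) = 1.3537
Δt₀ = Δt/γ = 134.0/1.3537 = 98.99 minutes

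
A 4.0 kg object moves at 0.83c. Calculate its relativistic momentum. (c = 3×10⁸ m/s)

γ = 1/√(1 - 0.83²) = 1.793
v = 0.83 × 3×10⁸ = 2.490×10⁸ m/s
p = γmv = 1.793 × 4.0 × 2.490×10⁸ = 1.786×10⁹ kg·m/s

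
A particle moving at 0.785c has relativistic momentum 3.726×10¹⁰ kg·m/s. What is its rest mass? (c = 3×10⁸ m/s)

γ = 1/√(1 - 0.785²) = 1.61422
v = 0.785 × 3×10⁸ = 2.355×10⁸ m/s
m = p/(γv) = 3.726×10¹⁰/(1.61422 × 2.355×10⁸) = 98.01 kg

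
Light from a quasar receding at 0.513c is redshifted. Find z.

β = 0.513
(1+β)/(1-β) = 1.513/0.487 = 3.1068
√(3.1068) = 1.7626
z = 1.7626 - 1 = 0.7626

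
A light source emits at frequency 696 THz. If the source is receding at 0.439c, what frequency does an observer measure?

β = v/c = 0.439
(1-β)/(1+β) = 0.561/1.439 = 0.3899
Doppler factor = √(0.3899) = 0.6244
f_obs = 696 × 0.6244 = 434.6 THz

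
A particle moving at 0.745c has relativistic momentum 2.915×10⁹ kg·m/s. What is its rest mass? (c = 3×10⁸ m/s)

γ = 1/√(1 - 0.745²) = 1.4991
v = 0.745 × 3×10⁸ = 2.235×10⁸ m/s
m = p/(γv) = 2.915×10⁹/(1.4991 × 2.235×10⁸) = 8.700 kg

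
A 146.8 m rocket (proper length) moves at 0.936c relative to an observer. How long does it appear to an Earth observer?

Proper length L₀ = 146.8 m
γ = 1/√(1 - 0.936²) = 2.841
L = L₀/γ = 146.8/2.841 = 51.67 m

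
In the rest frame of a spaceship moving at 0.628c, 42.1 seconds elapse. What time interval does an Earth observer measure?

Proper time Δt₀ = 42.1 seconds
γ = 1/√(1 - 0.628²) = 1.285
Δt = γΔt₀ = 1.285 × 42.1 = 54.10 seconds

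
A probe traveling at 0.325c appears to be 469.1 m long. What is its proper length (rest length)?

Contracted length L = 469.1 m
γ = 1/√(1 - 0.325²) = 1.0574
L₀ = γL = 1.0574 × 469.1 = 496.0 m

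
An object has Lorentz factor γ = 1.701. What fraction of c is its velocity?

From γ = 1/√(1 - v²/c²):
1/γ² = 1/1.701² = 0.3456
v²/c² = 1 - 0.3456 = 0.6544
v/c = √(0.6544) = 0.8089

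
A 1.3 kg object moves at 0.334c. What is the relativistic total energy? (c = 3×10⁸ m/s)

γ = 1/√(1 - 0.334²) = 1.061
mc² = 1.3 × (3×10⁸)² = 1.170×10¹⁷ J
E = γmc² = 1.061 × 1.170×10¹⁷ = 1.241×10¹⁷ J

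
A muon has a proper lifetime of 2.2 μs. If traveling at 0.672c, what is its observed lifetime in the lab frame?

Proper lifetime τ₀ = 2.2 μs
γ = 1/√(1 - 0.672²) = 1.3503
τ = γτ₀ = 1.3503 × 2.2 μs = 2.971 μs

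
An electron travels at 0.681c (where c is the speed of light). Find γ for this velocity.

v/c = 0.681, so (v/c)² = 0.463761
1 - (v/c)² = 0.536239
γ = 1/√(0.536239) = 1.366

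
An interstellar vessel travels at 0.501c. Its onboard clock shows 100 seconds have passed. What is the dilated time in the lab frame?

Proper time Δt₀ = 100 seconds
γ = 1/√(1 - 0.501²) = 1.155
Δt = γΔt₀ = 1.155 × 100 = 115.5 seconds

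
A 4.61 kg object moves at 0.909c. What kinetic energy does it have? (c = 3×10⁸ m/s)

γ = 1/√(1 - 0.909²) = 2.3993
γ - 1 = 1.3993
KE = (γ-1)mc² = 1.3993 × 4.61 × (3×10⁸)² = 5.806×10¹⁷ J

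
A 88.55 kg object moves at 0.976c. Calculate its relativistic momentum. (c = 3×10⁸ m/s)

γ = 1/√(1 - 0.976²) = 4.592
v = 0.976 × 3×10⁸ = 2.928×10⁸ m/s
p = γmv = 4.592 × 88.55 × 2.928×10⁸ = 1.191×10¹¹ kg·m/s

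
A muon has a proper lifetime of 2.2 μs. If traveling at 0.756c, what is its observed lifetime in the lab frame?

Proper lifetime τ₀ = 2.2 μs
γ = 1/√(1 - 0.756²) = 1.5277
τ = γτ₀ = 1.5277 × 2.2 μs = 3.361 μs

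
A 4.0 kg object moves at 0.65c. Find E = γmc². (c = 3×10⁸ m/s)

γ = 1/√(1 - 0.65²) = 1.3159
mc² = 4.0 × (3×10⁸)² = 3.600×10¹⁷ J
E = γmc² = 1.3159 × 3.600×10¹⁷ = 4.737×10¹⁷ J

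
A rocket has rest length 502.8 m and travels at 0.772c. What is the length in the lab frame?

Proper length L₀ = 502.8 m
γ = 1/√(1 - 0.772²) = 1.573
L = L₀/γ = 502.8/1.573 = 319.6 m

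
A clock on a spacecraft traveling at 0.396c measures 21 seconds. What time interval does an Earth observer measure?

Proper time Δt₀ = 21 seconds
γ = 1/√(1 - 0.396²) = 1.089
Δt = γΔt₀ = 1.089 × 21 = 22.87 seconds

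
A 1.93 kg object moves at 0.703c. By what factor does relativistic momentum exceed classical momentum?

p_rel = γmv, p_class = mv
Ratio = γ = 1/√(1 - 0.703²) = 1.406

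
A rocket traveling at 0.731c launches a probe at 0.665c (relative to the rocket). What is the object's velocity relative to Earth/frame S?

u = (u' + v)/(1 + u'v/c²)
Numerator: 0.665 + 0.731 = 1.396
Denominator: 1 + 0.486115 = 1.486115
u = 1.396/1.486115 = 0.9394c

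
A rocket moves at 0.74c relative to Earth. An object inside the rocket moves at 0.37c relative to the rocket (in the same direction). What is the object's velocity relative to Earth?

u = (u' + v)/(1 + u'v/c²)
Numerator: 0.37 + 0.74 = 1.11
Denominator: 1 + 0.2738 = 1.2738
u = 1.11/1.2738 = 0.8714c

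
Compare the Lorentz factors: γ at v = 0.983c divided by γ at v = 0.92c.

γ₁ = 1/√(1 - 0.983²) = 5.4465
γ₂ = 1/√(1 - 0.92²) = 2.5516
γ₁/γ₂ = 5.4465/2.5516 = 2.135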